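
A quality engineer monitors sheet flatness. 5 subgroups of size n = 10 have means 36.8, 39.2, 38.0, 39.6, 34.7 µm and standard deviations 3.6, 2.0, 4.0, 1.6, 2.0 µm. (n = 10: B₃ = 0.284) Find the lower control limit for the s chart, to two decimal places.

0.75

s̄ = (3.6 + 2.0 + 4.0 + 1.6 + 2.0) / 5 = 2.6400
LCL_s = B₃·s̄ = 0.284 × 2.6400 = 0.7498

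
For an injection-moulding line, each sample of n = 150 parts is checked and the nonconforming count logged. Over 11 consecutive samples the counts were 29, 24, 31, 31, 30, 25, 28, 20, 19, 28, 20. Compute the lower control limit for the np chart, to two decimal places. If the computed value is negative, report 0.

12.02

p̄ = Σdᵢ / (k·n) = 285 / (11 × 150) = 0.17273
LCL = np̄ − 3·√(np̄(1−p̄)) = 25.9091 − 3 × 4.6297 = 12.0201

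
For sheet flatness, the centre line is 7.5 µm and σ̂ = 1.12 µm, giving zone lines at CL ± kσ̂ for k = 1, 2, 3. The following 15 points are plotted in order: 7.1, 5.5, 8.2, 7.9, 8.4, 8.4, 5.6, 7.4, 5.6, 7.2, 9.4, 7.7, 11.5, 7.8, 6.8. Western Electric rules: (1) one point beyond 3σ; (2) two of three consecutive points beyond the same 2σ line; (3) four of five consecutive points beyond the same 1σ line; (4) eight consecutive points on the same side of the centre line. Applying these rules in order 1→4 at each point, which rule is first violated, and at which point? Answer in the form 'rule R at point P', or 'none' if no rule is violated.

rule 1 at point 13

Zone of each point (C = within 1σ̂, B = 1σ̂–2σ̂, A = 2σ̂–3σ̂, * = beyond 3σ̂; sign = side of CL): 1:-C, 2:-B, 3:+C, 4:+C, 5:+C, 6:+C, 7:-B, 8:-C, 9:-B, 10:-C, 11:+B, 12:+C, 13:+*, 14:+C, 15:-C
Rule 1 (one point beyond the 3σ limits) is satisfied at point 13.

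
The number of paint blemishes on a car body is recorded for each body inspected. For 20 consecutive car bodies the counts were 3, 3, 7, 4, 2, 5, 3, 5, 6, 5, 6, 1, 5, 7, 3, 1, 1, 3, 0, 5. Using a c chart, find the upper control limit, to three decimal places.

c̄ = (3 + 3 + 7 + 4 + 2 + 5 + 3 + 5 + 6 + 5 + 6 + 1 + 5 + 7 + 3 + 1 + 1 + 3 + 0 + 5) / 20 = 75 / 20 = 3.7500
UCL = c̄ + 3√c̄ = 3.7500 + 3 × √3.7500 = 3.7500 + 3 × 1.9365 = 9.5595

9.559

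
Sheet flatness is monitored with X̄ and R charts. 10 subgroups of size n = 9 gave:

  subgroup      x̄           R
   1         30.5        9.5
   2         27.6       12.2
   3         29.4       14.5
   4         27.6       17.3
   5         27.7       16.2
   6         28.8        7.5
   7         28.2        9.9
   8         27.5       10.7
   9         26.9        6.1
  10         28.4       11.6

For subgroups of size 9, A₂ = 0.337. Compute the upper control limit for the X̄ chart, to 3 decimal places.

X̄̄ = (30.5 + 27.6 + 29.4 + 27.6 + 27.7 + 28.8 + 28.2 + 27.5 + 26.9 + 28.4) / 10 = 282.6000 / 10 = 28.2600
R̄ = (9.5 + 12.2 + 14.5 + 17.3 + 16.2 + 7.5 + 9.9 + 10.7 + 6.1 + 11.6) / 10 = 115.5000 / 10 = 11.5500
UCL = X̄̄ + A₂·R̄ = 28.2600 + 0.337 × 11.5500 = 32.1523

32.152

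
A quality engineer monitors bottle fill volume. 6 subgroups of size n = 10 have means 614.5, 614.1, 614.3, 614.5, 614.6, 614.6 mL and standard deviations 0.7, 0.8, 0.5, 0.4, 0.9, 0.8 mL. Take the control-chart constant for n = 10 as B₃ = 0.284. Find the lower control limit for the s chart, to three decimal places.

s̄ = (0.7 + 0.8 + 0.5 + 0.4 + 0.9 + 0.8) / 6 = 0.6833
LCL_s = B₃·s̄ = 0.284 × 0.6833 = 0.1941

0.194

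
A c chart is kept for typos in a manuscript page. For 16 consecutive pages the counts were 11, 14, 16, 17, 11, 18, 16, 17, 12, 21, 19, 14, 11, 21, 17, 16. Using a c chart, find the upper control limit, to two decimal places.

c̄ = (11 + 14 + 16 + 17 + 11 + 18 + 16 + 17 + 12 + 21 + 19 + 14 + 11 + 21 + 17 + 16) / 16 = 251 / 16 = 15.6875
UCL = c̄ + 3√c̄ = 15.6875 + 3 × √15.6875 = 15.6875 + 3 × 3.9607 = 27.5697

27.57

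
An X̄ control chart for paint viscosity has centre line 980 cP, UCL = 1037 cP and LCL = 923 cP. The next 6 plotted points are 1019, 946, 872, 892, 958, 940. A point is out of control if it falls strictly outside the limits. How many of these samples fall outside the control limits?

2

Compare each point to [923, 1037]: sample 3 = 872 < LCL; sample 4 = 892 < LCL.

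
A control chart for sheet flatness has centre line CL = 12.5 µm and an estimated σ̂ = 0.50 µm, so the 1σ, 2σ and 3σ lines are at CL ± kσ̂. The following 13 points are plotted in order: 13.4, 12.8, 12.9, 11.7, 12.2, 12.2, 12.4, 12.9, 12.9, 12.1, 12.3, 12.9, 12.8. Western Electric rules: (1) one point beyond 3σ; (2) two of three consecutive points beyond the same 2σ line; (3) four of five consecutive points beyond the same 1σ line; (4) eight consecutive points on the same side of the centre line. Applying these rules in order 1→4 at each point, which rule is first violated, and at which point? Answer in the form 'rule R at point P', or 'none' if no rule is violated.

none

Zone of each point (C = within 1σ̂, B = 1σ̂–2σ̂, A = 2σ̂–3σ̂, * = beyond 3σ̂; sign = side of CL): 1:+B, 2:+C, 3:+C, 4:-B, 5:-C, 6:-C, 7:-C, 8:+C, 9:+C, 10:-C, 11:-C, 12:+C, 13:+C
No rule fires across all 13 points.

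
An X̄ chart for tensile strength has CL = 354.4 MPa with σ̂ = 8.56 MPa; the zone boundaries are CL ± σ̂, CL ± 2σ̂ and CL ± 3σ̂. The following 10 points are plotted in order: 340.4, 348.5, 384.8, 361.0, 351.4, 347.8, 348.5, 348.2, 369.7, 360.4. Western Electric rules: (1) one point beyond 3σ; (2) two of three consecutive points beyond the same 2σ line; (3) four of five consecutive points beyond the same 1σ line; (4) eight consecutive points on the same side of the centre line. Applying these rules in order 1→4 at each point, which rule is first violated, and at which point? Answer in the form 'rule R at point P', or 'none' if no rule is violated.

Zone of each point (C = within 1σ̂, B = 1σ̂–2σ̂, A = 2σ̂–3σ̂, * = beyond 3σ̂; sign = side of CL): 1:-B, 2:-C, 3:+*, 4:+C, 5:-C, 6:-C, 7:-C, 8:-C, 9:+B, 10:+C
Rule 1 (one point beyond the 3σ limits) is satisfied at point 3.

rule 1 at point 3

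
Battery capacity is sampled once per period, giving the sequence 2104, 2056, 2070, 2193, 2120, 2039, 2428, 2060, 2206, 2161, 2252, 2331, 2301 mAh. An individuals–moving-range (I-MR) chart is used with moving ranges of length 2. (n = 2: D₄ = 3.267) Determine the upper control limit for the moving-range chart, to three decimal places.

Moving ranges: 48, 14, 123, 73, 81, 389, 368, 146, 45, 91, 79, 30; M̄R̄ = 1487.0000 / 12 = 123.9167
UCL_MR = D₄·M̄R̄ = 3.267 × 123.9167 = 404.8358

404.836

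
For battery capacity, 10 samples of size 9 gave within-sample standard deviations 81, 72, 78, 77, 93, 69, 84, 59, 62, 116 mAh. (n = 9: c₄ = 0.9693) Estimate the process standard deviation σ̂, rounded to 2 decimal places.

81.61

s̄ = (81 + 72 + 78 + 77 + 93 + 69 + 84 + 59 + 62 + 116) / 10 = 79.1000
σ̂ = s̄ / c₄ = 79.1000 / 0.9693 = 81.6053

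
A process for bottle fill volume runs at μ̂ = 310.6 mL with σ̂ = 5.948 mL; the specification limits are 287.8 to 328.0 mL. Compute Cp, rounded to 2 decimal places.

1.13

Cp = (USL − LSL) / (6σ̂) = (328.0 − 287.8) / (6 × 5.948) = 40.2000 / 35.6880 = 1.1264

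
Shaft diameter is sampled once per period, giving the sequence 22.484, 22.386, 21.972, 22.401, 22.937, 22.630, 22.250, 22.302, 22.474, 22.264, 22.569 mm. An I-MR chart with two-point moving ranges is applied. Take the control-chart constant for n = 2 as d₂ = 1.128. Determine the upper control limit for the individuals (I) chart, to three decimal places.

X̄ = (22.484 + 22.386 + 21.972 + 22.401 + 22.937 + 22.630 + 22.250 + 22.302 + 22.474 + 22.264 + 22.569) / 11 = 22.4245
Moving ranges: 0.098, 0.414, 0.429, 0.536, 0.307, 0.380, 0.052, 0.172, 0.210, 0.305; M̄R̄ = 2.9030 / 10 = 0.2903
UCL = X̄ + 3·M̄R̄/d₂ = 22.4245 + 3 × 0.2903 / 1.128 = 23.1965

23.197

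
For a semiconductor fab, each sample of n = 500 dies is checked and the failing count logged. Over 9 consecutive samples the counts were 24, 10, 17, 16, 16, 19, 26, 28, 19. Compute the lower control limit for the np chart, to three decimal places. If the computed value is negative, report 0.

p̄ = Σdᵢ / (k·n) = 175 / (9 × 500) = 0.03889
LCL = np̄ − 3·√(np̄(1−p̄)) = 19.4444 − 3 × 4.3230 = 6.4755

6.475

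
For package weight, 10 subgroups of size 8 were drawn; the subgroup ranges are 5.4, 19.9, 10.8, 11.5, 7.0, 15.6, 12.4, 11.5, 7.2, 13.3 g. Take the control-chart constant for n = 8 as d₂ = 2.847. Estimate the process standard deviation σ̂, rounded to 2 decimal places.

4.03

R̄ = (5.4 + 19.9 + 10.8 + 11.5 + 7.0 + 15.6 + 12.4 + 11.5 + 7.2 + 13.3) / 10 = 11.4600
σ̂ = R̄ / d₂ = 11.4600 / 2.847 = 4.0253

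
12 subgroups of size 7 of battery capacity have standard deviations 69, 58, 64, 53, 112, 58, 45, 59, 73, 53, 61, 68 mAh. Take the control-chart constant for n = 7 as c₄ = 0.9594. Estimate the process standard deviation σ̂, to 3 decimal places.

67.143

s̄ = (69 + 58 + 64 + 53 + 112 + 58 + 45 + 59 + 73 + 53 + 61 + 68) / 12 = 64.4167
σ̂ = s̄ / c₄ = 64.4167 / 0.9594 = 67.1427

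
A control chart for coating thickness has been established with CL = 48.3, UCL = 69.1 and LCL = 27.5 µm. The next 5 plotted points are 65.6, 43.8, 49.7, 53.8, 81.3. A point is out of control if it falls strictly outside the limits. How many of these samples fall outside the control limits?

1

Compare each point to [27.5, 69.1]: sample 5 = 81.3 > UCL.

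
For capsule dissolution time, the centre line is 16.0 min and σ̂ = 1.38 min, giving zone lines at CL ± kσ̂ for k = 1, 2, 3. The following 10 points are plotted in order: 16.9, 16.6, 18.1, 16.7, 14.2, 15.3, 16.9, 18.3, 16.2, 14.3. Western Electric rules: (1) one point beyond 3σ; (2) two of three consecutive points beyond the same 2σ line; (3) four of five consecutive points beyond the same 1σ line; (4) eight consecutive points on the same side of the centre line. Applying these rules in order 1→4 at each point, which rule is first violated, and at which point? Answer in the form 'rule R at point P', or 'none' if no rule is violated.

Zone of each point (C = within 1σ̂, B = 1σ̂–2σ̂, A = 2σ̂–3σ̂, * = beyond 3σ̂; sign = side of CL): 1:+C, 2:+C, 3:+B, 4:+C, 5:-B, 6:-C, 7:+C, 8:+B, 9:+C, 10:-B
No rule fires across all 10 points.

none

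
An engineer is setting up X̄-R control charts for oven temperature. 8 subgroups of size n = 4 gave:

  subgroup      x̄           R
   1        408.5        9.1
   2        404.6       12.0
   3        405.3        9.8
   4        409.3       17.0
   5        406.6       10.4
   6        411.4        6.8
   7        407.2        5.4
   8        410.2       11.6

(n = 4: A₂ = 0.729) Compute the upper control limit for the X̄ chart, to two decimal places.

415.37

X̄̄ = (408.5 + 404.6 + 405.3 + 409.3 + 406.6 + 411.4 + 407.2 + 410.2) / 8 = 3263.1000 / 8 = 407.8875
R̄ = (9.1 + 12.0 + 9.8 + 17.0 + 10.4 + 6.8 + 5.4 + 11.6) / 8 = 82.1000 / 8 = 10.2625
UCL = X̄̄ + A₂·R̄ = 407.8875 + 0.729 × 10.2625 = 415.3689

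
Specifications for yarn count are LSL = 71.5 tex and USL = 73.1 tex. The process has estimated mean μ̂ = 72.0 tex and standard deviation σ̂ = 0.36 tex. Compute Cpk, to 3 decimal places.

0.463

Cpu = (USL − μ̂) / (3σ̂) = (73.1 − 72.0) / (3 × 0.36) = 1.0185; Cpl = (μ̂ − LSL) / (3σ̂) = (72.0 − 71.5) / (3 × 0.36) = 0.4630; Cpk = min(Cpu, Cpl) = 0.4630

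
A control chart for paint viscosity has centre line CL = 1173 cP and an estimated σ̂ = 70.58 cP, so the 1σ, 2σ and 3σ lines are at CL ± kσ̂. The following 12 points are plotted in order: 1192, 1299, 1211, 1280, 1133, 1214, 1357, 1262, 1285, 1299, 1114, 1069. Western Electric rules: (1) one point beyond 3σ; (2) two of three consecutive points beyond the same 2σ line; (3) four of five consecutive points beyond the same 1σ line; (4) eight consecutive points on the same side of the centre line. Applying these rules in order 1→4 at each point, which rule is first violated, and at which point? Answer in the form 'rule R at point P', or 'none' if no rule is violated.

rule 3 at point 10

Zone of each point (C = within 1σ̂, B = 1σ̂–2σ̂, A = 2σ̂–3σ̂, * = beyond 3σ̂; sign = side of CL): 1:+C, 2:+B, 3:+C, 4:+B, 5:-C, 6:+C, 7:+A, 8:+B, 9:+B, 10:+B, 11:-C, 12:-B
Rule 3 (four of five consecutive points beyond the same 1σ limit) is satisfied at point 10.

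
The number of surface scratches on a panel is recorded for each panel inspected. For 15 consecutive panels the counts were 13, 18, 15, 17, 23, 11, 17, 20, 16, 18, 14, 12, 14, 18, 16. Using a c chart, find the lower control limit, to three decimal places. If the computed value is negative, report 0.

c̄ = (13 + 18 + 15 + 17 + 23 + 11 + 17 + 20 + 16 + 18 + 14 + 12 + 14 + 18 + 16) / 15 = 242 / 15 = 16.1333
LCL = c̄ − 3√c̄ = 16.1333 − 3 × 4.0166 = 4.0834

4.083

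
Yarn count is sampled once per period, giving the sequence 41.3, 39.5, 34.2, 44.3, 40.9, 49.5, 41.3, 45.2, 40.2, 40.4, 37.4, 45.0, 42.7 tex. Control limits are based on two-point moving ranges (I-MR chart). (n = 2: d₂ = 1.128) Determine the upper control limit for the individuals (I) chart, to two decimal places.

X̄ = (41.3 + 39.5 + 34.2 + 44.3 + 40.9 + 49.5 + 41.3 + 45.2 + 40.2 + 40.4 + 37.4 + 45.0 + 42.7) / 13 = 41.6846
Moving ranges: 1.8, 5.3, 10.1, 3.4, 8.6, 8.2, 3.9, 5.0, 0.2, 3.0, 7.6, 2.3; M̄R̄ = 59.4000 / 12 = 4.9500
UCL = X̄ + 3·M̄R̄/d₂ = 41.6846 + 3 × 4.9500 / 1.128 = 54.8495

54.85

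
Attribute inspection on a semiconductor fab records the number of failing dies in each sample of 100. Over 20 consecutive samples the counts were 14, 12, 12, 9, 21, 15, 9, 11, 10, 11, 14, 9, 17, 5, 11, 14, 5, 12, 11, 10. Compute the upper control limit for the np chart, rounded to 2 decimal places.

p̄ = Σdᵢ / (k·n) = 232 / (20 × 100) = 0.11600
UCL = np̄ + 3·√(np̄(1−p̄)) = 11.6000 + 3 × √(11.6000×0.88400) = 11.6000 + 3 × 3.2022 = 21.2067

21.21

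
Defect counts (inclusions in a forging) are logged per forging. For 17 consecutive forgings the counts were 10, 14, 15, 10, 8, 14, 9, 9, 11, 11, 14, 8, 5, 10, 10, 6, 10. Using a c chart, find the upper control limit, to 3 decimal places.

c̄ = (10 + 14 + 15 + 10 + 8 + 14 + 9 + 9 + 11 + 11 + 14 + 8 + 5 + 10 + 10 + 6 + 10) / 17 = 174 / 17 = 10.2353
UCL = c̄ + 3√c̄ = 10.2353 + 3 × √10.2353 = 10.2353 + 3 × 3.1993 = 19.8331

19.833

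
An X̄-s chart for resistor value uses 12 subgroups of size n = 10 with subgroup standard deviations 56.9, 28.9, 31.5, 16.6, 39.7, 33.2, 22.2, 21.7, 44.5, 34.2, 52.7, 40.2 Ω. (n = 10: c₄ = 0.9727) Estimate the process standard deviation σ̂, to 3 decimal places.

36.179

s̄ = (56.9 + 28.9 + 31.5 + 16.6 + 39.7 + 33.2 + 22.2 + 21.7 + 44.5 + 34.2 + 52.7 + 40.2) / 12 = 35.1917
σ̂ = s̄ / c₄ = 35.1917 / 0.9727 = 36.1794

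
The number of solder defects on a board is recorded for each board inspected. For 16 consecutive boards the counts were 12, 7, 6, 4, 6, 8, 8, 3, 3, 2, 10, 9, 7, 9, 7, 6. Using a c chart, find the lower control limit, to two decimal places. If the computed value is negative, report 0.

0.00

c̄ = (12 + 7 + 6 + 4 + 6 + 8 + 8 + 3 + 3 + 2 + 10 + 9 + 7 + 9 + 7 + 6) / 16 = 107 / 16 = 6.6875
LCL = c̄ − 3√c̄ = 6.6875 − 3 × 2.5860 = -1.0706 → 0 (cannot be negative)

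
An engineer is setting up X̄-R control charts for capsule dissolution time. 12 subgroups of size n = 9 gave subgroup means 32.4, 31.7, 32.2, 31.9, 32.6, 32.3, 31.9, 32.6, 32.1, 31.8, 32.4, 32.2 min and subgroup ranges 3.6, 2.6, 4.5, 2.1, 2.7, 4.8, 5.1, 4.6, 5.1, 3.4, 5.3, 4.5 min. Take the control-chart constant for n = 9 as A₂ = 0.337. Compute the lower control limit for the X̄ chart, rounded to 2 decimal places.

30.82

X̄̄ = (32.4 + 31.7 + 32.2 + 31.9 + 32.6 + 32.3 + 31.9 + 32.6 + 32.1 + 31.8 + 32.4 + 32.2) / 12 = 386.1000 / 12 = 32.1750
R̄ = (3.6 + 2.6 + 4.5 + 2.1 + 2.7 + 4.8 + 5.1 + 4.6 + 5.1 + 3.4 + 5.3 + 4.5) / 12 = 48.3000 / 12 = 4.0250
LCL = X̄̄ − A₂·R̄ = 32.1750 − 0.337 × 4.0250 = 30.8186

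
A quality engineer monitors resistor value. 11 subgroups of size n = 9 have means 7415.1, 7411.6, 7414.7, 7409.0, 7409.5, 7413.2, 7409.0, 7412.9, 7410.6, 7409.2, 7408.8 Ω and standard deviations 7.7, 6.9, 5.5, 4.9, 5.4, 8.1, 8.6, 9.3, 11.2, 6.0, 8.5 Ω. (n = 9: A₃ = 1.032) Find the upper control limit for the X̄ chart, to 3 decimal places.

7418.939

X̄̄ = (7415.1 + 7411.6 + 7414.7 + 7409.0 + 7409.5 + 7413.2 + 7409.0 + 7412.9 + 7410.6 + 7409.2 + 7408.8) / 11 = 7411.2364
s̄ = (7.7 + 6.9 + 5.5 + 4.9 + 5.4 + 8.1 + 8.6 + 9.3 + 11.2 + 6.0 + 8.5) / 11 = 7.4636
UCL = X̄̄ + A₃·s̄ = 7411.2364 + 1.032 × 7.4636 = 7418.9388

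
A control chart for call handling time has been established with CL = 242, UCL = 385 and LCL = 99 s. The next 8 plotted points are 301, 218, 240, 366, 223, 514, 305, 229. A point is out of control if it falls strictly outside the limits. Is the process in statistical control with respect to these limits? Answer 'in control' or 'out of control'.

Compare each point to [99, 385]: sample 6 = 514 > UCL.

out of control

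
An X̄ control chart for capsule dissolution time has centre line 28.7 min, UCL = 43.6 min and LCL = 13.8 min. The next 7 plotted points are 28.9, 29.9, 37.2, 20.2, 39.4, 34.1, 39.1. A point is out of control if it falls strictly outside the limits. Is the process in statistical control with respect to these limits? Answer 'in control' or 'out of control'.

All 7 points lie within [13.8, 43.6].

in control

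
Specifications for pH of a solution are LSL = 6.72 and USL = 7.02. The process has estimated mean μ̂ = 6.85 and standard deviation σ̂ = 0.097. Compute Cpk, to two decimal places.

0.45

Cpu = (USL − μ̂) / (3σ̂) = (7.02 − 6.85) / (3 × 0.097) = 0.5842; Cpl = (μ̂ − LSL) / (3σ̂) = (6.85 − 6.72) / (3 × 0.097) = 0.4467; Cpk = min(Cpu, Cpl) = 0.4467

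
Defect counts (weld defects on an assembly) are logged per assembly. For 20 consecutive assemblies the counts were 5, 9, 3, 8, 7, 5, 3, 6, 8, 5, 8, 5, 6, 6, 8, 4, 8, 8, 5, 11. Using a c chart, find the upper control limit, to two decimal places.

13.99

c̄ = (5 + 9 + 3 + 8 + 7 + 5 + 3 + 6 + 8 + 5 + 8 + 5 + 6 + 6 + 8 + 4 + 8 + 8 + 5 + 11) / 20 = 128 / 20 = 6.4000
UCL = c̄ + 3√c̄ = 6.4000 + 3 × √6.4000 = 6.4000 + 3 × 2.5298 = 13.9895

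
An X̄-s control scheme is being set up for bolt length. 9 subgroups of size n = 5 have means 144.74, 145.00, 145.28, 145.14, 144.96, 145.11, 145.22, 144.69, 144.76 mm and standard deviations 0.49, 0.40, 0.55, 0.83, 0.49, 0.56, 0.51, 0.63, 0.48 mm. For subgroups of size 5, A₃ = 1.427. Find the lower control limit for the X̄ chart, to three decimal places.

144.206

X̄̄ = (144.74 + 145.00 + 145.28 + 145.14 + 144.96 + 145.11 + 145.22 + 144.69 + 144.76) / 9 = 144.9889
s̄ = (0.49 + 0.40 + 0.55 + 0.83 + 0.49 + 0.56 + 0.51 + 0.63 + 0.48) / 9 = 0.5489
LCL = X̄̄ − A₃·s̄ = 144.9889 − 1.427 × 0.5489 = 144.2056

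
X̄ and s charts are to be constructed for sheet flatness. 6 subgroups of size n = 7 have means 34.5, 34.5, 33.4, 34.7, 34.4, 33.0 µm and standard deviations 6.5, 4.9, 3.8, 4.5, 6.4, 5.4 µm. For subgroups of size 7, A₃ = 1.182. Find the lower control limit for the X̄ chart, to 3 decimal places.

27.878

X̄̄ = (34.5 + 34.5 + 33.4 + 34.7 + 34.4 + 33.0) / 6 = 34.0833
s̄ = (6.5 + 4.9 + 3.8 + 4.5 + 6.4 + 5.4) / 6 = 5.2500
LCL = X̄̄ − A₃·s̄ = 34.0833 − 1.182 × 5.2500 = 27.8778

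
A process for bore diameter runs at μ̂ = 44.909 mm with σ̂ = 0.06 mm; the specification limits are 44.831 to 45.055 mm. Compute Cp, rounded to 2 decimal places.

0.62

Cp = (USL − LSL) / (6σ̂) = (45.055 − 44.831) / (6 × 0.06) = 0.2240 / 0.3600 = 0.6222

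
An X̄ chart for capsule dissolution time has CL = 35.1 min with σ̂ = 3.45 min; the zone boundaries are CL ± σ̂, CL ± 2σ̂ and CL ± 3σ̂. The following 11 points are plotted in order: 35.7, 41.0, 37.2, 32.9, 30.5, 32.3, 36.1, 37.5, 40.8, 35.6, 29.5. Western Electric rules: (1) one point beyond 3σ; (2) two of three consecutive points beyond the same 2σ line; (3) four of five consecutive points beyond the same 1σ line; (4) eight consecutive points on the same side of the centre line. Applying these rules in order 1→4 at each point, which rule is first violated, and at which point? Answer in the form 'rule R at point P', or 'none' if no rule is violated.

none

Zone of each point (C = within 1σ̂, B = 1σ̂–2σ̂, A = 2σ̂–3σ̂, * = beyond 3σ̂; sign = side of CL): 1:+C, 2:+B, 3:+C, 4:-C, 5:-B, 6:-C, 7:+C, 8:+C, 9:+B, 10:+C, 11:-B
No rule fires across all 11 points.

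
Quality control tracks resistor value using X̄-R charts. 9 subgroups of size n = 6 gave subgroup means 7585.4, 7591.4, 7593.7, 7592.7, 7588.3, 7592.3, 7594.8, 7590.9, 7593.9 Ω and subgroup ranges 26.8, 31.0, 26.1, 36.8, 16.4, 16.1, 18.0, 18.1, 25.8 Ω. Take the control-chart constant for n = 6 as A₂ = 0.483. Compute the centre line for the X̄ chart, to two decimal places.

X̄̄ = (7585.4 + 7591.4 + 7593.7 + 7592.7 + 7588.3 + 7592.3 + 7594.8 + 7590.9 + 7593.9) / 9 = 68323.4000 / 9 = 7591.4889
CL = X̄̄ = 7591.4889

7591.49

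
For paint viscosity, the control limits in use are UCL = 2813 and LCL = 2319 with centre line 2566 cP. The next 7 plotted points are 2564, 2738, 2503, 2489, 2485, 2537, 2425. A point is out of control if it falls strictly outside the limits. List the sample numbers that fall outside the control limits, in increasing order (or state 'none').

All 7 points lie within [2319, 2813].

none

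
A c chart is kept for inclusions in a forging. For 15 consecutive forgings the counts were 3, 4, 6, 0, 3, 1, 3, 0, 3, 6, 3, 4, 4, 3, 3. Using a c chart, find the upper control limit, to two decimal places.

8.32

c̄ = (3 + 4 + 6 + 0 + 3 + 1 + 3 + 0 + 3 + 6 + 3 + 4 + 4 + 3 + 3) / 15 = 46 / 15 = 3.0667
UCL = c̄ + 3√c̄ = 3.0667 + 3 × √3.0667 = 3.0667 + 3 × 1.7512 = 8.3202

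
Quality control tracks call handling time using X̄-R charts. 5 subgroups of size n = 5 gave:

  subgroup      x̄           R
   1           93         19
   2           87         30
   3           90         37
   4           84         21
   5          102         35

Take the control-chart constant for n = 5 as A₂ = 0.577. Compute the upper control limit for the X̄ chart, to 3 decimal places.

X̄̄ = (93 + 87 + 90 + 84 + 102) / 5 = 456.0000 / 5 = 91.2000
R̄ = (19 + 30 + 37 + 21 + 35) / 5 = 142.0000 / 5 = 28.4000
UCL = X̄̄ + A₂·R̄ = 91.2000 + 0.577 × 28.4000 = 107.5868

107.587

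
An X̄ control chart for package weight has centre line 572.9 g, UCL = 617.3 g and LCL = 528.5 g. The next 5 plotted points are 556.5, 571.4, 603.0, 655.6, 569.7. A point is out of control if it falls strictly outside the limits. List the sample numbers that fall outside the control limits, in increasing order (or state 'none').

Compare each point to [528.5, 617.3]: sample 4 = 655.6 > UCL.

4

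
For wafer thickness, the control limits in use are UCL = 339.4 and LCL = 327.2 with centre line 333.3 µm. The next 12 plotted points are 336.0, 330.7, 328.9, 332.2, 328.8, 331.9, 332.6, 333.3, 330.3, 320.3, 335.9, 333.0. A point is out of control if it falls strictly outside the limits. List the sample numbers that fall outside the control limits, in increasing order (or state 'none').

Compare each point to [327.2, 339.4]: sample 10 = 320.3 < LCL.

10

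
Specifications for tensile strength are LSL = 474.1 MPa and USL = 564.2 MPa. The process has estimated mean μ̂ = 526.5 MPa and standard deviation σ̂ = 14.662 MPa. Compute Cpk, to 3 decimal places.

0.857

Cpu = (USL − μ̂) / (3σ̂) = (564.2 − 526.5) / (3 × 14.662) = 0.8571; Cpl = (μ̂ − LSL) / (3σ̂) = (526.5 − 474.1) / (3 × 14.662) = 1.1913; Cpk = min(Cpu, Cpl) = 0.8571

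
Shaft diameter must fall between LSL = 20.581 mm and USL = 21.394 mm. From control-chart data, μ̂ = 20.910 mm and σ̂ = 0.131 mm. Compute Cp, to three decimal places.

Cp = (USL − LSL) / (6σ̂) = (21.394 − 20.581) / (6 × 0.131) = 0.8130 / 0.7860 = 1.0344

1.034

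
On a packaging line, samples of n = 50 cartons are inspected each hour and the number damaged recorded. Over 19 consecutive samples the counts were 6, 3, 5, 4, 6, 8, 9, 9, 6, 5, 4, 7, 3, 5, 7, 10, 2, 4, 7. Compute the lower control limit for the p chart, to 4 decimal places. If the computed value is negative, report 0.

0.0000

p̄ = Σdᵢ / (k·n) = 110 / (19 × 50) = 0.11579
LCL = p̄ − 3·√(p̄(1−p̄)/n) = 0.11579 − 3 × 0.04525 = -0.01996 → 0 (negative, so LCL = 0)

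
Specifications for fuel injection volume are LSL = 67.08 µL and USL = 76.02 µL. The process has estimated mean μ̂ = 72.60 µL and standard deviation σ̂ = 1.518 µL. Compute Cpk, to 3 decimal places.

Cpu = (USL − μ̂) / (3σ̂) = (76.02 − 72.60) / (3 × 1.518) = 0.7510; Cpl = (μ̂ − LSL) / (3σ̂) = (72.60 − 67.08) / (3 × 1.518) = 1.2121; Cpk = min(Cpu, Cpl) = 0.7510

0.751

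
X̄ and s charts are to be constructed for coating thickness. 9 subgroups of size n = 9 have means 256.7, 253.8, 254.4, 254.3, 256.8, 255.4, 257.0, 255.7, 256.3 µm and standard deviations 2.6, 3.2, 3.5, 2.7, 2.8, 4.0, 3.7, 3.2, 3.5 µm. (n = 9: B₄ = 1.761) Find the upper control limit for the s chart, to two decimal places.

5.71

s̄ = (2.6 + 3.2 + 3.5 + 2.7 + 2.8 + 4.0 + 3.7 + 3.2 + 3.5) / 9 = 3.2444
UCL_s = B₄·s̄ = 1.761 × 3.2444 = 5.7135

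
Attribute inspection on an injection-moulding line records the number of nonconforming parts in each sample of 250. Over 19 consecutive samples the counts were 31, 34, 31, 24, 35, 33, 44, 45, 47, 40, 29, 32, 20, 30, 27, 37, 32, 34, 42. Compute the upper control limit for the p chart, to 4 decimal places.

p̄ = Σdᵢ / (k·n) = 647 / (19 × 250) = 0.13621
UCL = p̄ + 3·√(p̄(1−p̄)/n) = 0.13621 + 3 × √(0.13621×0.86379/250) = 0.13621 + 3 × 0.02169 = 0.20129

0.2013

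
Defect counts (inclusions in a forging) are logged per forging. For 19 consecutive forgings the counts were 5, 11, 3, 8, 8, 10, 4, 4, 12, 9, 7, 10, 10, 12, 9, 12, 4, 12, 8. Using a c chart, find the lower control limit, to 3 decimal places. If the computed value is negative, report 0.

0.000

c̄ = (5 + 11 + 3 + 8 + 8 + 10 + 4 + 4 + 12 + 9 + 7 + 10 + 10 + 12 + 9 + 12 + 4 + 12 + 8) / 19 = 158 / 19 = 8.3158
LCL = c̄ − 3√c̄ = 8.3158 − 3 × 2.8837 = -0.3353 → 0 (cannot be negative)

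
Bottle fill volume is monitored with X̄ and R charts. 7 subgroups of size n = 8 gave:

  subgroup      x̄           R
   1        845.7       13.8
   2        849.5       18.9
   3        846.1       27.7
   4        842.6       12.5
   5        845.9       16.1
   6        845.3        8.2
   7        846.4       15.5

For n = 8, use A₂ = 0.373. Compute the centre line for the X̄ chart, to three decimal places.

X̄̄ = (845.7 + 849.5 + 846.1 + 842.6 + 845.9 + 845.3 + 846.4) / 7 = 5921.5000 / 7 = 845.9286
CL = X̄̄ = 845.9286

845.929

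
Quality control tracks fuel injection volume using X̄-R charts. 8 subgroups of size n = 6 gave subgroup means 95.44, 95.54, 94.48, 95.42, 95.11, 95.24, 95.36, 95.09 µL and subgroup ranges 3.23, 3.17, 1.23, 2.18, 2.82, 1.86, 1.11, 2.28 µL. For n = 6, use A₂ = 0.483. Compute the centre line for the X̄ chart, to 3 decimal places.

X̄̄ = (95.44 + 95.54 + 94.48 + 95.42 + 95.11 + 95.24 + 95.36 + 95.09) / 8 = 761.6800 / 8 = 95.2100
CL = X̄̄ = 95.2100

95.210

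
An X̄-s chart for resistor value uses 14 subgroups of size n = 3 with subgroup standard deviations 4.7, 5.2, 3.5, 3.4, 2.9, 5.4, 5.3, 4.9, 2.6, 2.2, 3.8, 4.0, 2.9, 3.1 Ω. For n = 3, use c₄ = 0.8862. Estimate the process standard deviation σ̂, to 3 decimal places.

s̄ = (4.7 + 5.2 + 3.5 + 3.4 + 2.9 + 5.4 + 5.3 + 4.9 + 2.6 + 2.2 + 3.8 + 4.0 + 2.9 + 3.1) / 14 = 3.8500
σ̂ = s̄ / c₄ = 3.8500 / 0.8862 = 4.3444

4.344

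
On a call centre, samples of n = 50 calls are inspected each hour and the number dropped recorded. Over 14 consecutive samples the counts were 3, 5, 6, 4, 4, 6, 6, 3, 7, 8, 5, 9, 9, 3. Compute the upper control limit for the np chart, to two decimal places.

p̄ = Σdᵢ / (k·n) = 78 / (14 × 50) = 0.11143
UCL = np̄ + 3·√(np̄(1−p̄)) = 5.5714 + 3 × √(5.5714×0.88857) = 5.5714 + 3 × 2.2250 = 12.2464

12.25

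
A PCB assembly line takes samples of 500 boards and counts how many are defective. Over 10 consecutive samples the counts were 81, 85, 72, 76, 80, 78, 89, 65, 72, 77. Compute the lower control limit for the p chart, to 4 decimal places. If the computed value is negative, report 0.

p̄ = Σdᵢ / (k·n) = 775 / (10 × 500) = 0.15500
LCL = p̄ − 3·√(p̄(1−p̄)/n) = 0.15500 − 3 × 0.01618 = 0.10645

0.1064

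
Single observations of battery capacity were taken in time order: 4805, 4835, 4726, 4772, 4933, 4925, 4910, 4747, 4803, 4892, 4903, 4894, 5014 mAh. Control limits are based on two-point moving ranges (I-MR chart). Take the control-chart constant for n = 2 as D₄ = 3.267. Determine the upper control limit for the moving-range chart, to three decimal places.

Moving ranges: 30, 109, 46, 161, 8, 15, 163, 56, 89, 11, 9, 120; M̄R̄ = 817.0000 / 12 = 68.0833
UCL_MR = D₄·M̄R̄ = 3.267 × 68.0833 = 222.4282

222.428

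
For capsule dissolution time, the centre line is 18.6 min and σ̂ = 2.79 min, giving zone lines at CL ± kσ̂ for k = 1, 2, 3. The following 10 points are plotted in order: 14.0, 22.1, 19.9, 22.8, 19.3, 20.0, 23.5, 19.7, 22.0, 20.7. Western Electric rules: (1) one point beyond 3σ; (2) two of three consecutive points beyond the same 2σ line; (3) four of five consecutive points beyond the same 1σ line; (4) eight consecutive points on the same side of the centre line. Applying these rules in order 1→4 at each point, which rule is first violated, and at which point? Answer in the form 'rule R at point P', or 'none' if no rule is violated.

rule 4 at point 9

Zone of each point (C = within 1σ̂, B = 1σ̂–2σ̂, A = 2σ̂–3σ̂, * = beyond 3σ̂; sign = side of CL): 1:-B, 2:+B, 3:+C, 4:+B, 5:+C, 6:+C, 7:+B, 8:+C, 9:+B, 10:+C
Rule 4 (eight consecutive points on the same side of the centre line) is satisfied at point 9.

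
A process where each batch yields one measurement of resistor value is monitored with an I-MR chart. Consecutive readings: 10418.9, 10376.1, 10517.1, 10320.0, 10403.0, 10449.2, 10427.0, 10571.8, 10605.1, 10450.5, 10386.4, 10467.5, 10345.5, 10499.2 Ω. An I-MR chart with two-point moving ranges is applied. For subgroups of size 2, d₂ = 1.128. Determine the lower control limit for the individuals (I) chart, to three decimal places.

10182.449

X̄ = (10418.9 + 10376.1 + 10517.1 + 10320.0 + 10403.0 + 10449.2 + 10427.0 + 10571.8 + 10605.1 + 10450.5 + 10386.4 + 10467.5 + 10345.5 + 10499.2) / 14 = 10445.5214
Moving ranges: 42.8, 141.0, 197.1, 83.0, 46.2, 22.2, 144.8, 33.3, 154.6, 64.1, 81.1, 122.0, 153.7; M̄R̄ = 1285.9000 / 13 = 98.9154
LCL = X̄ − 3·M̄R̄/d₂ = 10445.5214 − 3 × 98.9154 / 1.128 = 10182.4486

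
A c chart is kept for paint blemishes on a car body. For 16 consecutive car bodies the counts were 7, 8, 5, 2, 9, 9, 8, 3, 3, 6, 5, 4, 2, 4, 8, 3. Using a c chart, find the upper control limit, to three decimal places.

c̄ = (7 + 8 + 5 + 2 + 9 + 9 + 8 + 3 + 3 + 6 + 5 + 4 + 2 + 4 + 8 + 3) / 16 = 86 / 16 = 5.3750
UCL = c̄ + 3√c̄ = 5.3750 + 3 × √5.3750 = 5.3750 + 3 × 2.3184 = 12.3302

12.330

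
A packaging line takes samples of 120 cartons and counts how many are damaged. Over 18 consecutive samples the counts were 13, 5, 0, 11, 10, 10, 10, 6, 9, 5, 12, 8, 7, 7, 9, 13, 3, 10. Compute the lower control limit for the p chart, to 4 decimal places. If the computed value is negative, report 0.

0.0000

p̄ = Σdᵢ / (k·n) = 148 / (18 × 120) = 0.06852
LCL = p̄ − 3·√(p̄(1−p̄)/n) = 0.06852 − 3 × 0.02306 = -0.00067 → 0 (negative, so LCL = 0)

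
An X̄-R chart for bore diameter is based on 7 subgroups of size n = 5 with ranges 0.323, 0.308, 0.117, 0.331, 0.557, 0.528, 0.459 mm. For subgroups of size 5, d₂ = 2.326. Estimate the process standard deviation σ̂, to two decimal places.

R̄ = (0.323 + 0.308 + 0.117 + 0.331 + 0.557 + 0.528 + 0.459) / 7 = 0.3747
σ̂ = R̄ / d₂ = 0.3747 / 2.326 = 0.1611

0.16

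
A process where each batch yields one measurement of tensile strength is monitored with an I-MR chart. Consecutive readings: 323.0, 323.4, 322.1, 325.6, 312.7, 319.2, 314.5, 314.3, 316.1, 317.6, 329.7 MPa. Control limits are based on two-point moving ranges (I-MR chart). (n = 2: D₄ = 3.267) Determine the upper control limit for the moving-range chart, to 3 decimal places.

Moving ranges: 0.4, 1.3, 3.5, 12.9, 6.5, 4.7, 0.2, 1.8, 1.5, 12.1; M̄R̄ = 44.9000 / 10 = 4.4900
UCL_MR = D₄·M̄R̄ = 3.267 × 4.4900 = 14.6688

14.669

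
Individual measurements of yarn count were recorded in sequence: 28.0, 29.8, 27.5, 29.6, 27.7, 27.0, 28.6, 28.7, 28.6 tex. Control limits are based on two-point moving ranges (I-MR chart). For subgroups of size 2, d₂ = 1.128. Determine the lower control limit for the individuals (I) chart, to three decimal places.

24.865

X̄ = (28.0 + 29.8 + 27.5 + 29.6 + 27.7 + 27.0 + 28.6 + 28.7 + 28.6) / 9 = 28.3889
Moving ranges: 1.8, 2.3, 2.1, 1.9, 0.7, 1.6, 0.1, 0.1; M̄R̄ = 10.6000 / 8 = 1.3250
LCL = X̄ − 3·M̄R̄/d₂ = 28.3889 − 3 × 1.3250 / 1.128 = 24.8650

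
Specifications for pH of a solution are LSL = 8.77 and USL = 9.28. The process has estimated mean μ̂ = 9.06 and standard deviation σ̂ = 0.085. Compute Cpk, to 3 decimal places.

Cpu = (USL − μ̂) / (3σ̂) = (9.28 − 9.06) / (3 × 0.085) = 0.8627; Cpl = (μ̂ − LSL) / (3σ̂) = (9.06 − 8.77) / (3 × 0.085) = 1.1373; Cpk = min(Cpu, Cpl) = 0.8627

0.863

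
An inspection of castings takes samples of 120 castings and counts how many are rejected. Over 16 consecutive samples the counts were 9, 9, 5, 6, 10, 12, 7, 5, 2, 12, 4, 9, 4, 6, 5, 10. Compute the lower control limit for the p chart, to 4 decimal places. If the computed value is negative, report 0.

p̄ = Σdᵢ / (k·n) = 115 / (16 × 120) = 0.05990
LCL = p̄ − 3·√(p̄(1−p̄)/n) = 0.05990 − 3 × 0.02166 = -0.00509 → 0 (negative, so LCL = 0)

0.0000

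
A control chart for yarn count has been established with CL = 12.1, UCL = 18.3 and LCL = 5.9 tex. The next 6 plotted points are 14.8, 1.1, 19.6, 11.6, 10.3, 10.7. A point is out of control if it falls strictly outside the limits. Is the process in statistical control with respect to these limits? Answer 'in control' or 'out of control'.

Compare each point to [5.9, 18.3]: sample 2 = 1.1 < LCL; sample 3 = 19.6 > UCL.

out of control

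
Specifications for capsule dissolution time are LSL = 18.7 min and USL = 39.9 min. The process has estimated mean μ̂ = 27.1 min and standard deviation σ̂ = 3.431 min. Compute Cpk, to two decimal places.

Cpu = (USL − μ̂) / (3σ̂) = (39.9 − 27.1) / (3 × 3.431) = 1.2436; Cpl = (μ̂ − LSL) / (3σ̂) = (27.1 − 18.7) / (3 × 3.431) = 0.8161; Cpk = min(Cpu, Cpl) = 0.8161

0.82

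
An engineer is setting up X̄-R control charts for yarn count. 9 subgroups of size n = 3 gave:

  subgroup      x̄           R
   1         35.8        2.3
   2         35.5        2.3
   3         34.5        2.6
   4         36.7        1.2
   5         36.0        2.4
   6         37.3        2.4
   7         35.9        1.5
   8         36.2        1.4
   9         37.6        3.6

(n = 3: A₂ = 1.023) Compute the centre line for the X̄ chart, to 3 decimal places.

36.167

X̄̄ = (35.8 + 35.5 + 34.5 + 36.7 + 36.0 + 37.3 + 35.9 + 36.2 + 37.6) / 9 = 325.5000 / 9 = 36.1667
CL = X̄̄ = 36.1667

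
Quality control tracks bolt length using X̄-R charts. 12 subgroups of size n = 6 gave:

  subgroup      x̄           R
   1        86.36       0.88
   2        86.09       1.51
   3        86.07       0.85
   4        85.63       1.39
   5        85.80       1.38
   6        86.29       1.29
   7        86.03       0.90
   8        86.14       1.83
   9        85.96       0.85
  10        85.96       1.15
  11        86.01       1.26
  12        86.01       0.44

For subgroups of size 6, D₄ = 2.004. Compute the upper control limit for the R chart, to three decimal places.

R̄ = (0.88 + 1.51 + 0.85 + 1.39 + 1.38 + 1.29 + 0.90 + 1.83 + 0.85 + 1.15 + 1.26 + 0.44) / 12 = 13.7300 / 12 = 1.1442
UCL_R = D₄·R̄ = 2.004 × 1.1442 = 2.2929

2.293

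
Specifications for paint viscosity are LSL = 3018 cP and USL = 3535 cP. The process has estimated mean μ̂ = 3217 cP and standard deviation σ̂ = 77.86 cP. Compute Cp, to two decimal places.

1.11

Cp = (USL − LSL) / (6σ̂) = (3535 − 3018) / (6 × 77.86) = 517.0000 / 467.1600 = 1.1067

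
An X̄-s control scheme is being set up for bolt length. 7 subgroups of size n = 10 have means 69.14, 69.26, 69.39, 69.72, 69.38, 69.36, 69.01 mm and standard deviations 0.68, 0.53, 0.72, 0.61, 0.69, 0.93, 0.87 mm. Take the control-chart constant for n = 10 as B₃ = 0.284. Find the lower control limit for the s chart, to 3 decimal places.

s̄ = (0.68 + 0.53 + 0.72 + 0.61 + 0.69 + 0.93 + 0.87) / 7 = 0.7186
LCL_s = B₃·s̄ = 0.284 × 0.7186 = 0.2041

0.204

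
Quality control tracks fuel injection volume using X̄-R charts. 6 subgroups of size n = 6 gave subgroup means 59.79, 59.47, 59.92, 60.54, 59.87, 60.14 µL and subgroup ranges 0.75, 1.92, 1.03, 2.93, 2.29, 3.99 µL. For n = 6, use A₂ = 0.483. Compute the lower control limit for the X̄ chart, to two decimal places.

58.92

X̄̄ = (59.79 + 59.47 + 59.92 + 60.54 + 59.87 + 60.14) / 6 = 359.7300 / 6 = 59.9550
R̄ = (0.75 + 1.92 + 1.03 + 2.93 + 2.29 + 3.99) / 6 = 12.9100 / 6 = 2.1517
LCL = X̄̄ − A₂·R̄ = 59.9550 − 0.483 × 2.1517 = 58.9157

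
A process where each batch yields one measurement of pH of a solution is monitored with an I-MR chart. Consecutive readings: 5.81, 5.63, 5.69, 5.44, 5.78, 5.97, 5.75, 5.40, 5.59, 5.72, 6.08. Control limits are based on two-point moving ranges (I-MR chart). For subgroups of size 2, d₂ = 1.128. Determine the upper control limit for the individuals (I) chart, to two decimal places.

6.32

X̄ = (5.81 + 5.63 + 5.69 + 5.44 + 5.78 + 5.97 + 5.75 + 5.40 + 5.59 + 5.72 + 6.08) / 11 = 5.7145
Moving ranges: 0.18, 0.06, 0.25, 0.34, 0.19, 0.22, 0.35, 0.19, 0.13, 0.36; M̄R̄ = 2.2700 / 10 = 0.2270
UCL = X̄ + 3·M̄R̄/d₂ = 5.7145 + 3 × 0.2270 / 1.128 = 6.3183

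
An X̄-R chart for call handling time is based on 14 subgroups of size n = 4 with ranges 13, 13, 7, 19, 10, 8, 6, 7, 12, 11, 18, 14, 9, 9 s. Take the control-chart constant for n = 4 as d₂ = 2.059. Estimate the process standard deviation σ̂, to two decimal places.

R̄ = (13 + 13 + 7 + 19 + 10 + 8 + 6 + 7 + 12 + 11 + 18 + 14 + 9 + 9) / 14 = 11.1429
σ̂ = R̄ / d₂ = 11.1429 / 2.059 = 5.4118

5.41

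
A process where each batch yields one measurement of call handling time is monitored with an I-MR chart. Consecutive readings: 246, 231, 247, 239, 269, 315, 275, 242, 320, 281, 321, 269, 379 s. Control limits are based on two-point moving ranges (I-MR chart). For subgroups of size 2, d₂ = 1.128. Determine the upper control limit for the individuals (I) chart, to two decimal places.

391.91

X̄ = (246 + 231 + 247 + 239 + 269 + 315 + 275 + 242 + 320 + 281 + 321 + 269 + 379) / 13 = 279.5385
Moving ranges: 15, 16, 8, 30, 46, 40, 33, 78, 39, 40, 52, 110; M̄R̄ = 507.0000 / 12 = 42.2500
UCL = X̄ + 3·M̄R̄/d₂ = 279.5385 + 3 × 42.2500 / 1.128 = 391.9055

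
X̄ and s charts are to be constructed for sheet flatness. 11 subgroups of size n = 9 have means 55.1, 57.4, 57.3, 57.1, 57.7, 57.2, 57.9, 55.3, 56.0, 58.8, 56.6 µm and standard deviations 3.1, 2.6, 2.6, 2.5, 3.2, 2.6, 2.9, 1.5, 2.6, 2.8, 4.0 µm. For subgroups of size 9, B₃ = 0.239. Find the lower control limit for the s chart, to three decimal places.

s̄ = (3.1 + 2.6 + 2.6 + 2.5 + 3.2 + 2.6 + 2.9 + 1.5 + 2.6 + 2.8 + 4.0) / 11 = 2.7636
LCL_s = B₃·s̄ = 0.239 × 2.7636 = 0.6605

0.661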